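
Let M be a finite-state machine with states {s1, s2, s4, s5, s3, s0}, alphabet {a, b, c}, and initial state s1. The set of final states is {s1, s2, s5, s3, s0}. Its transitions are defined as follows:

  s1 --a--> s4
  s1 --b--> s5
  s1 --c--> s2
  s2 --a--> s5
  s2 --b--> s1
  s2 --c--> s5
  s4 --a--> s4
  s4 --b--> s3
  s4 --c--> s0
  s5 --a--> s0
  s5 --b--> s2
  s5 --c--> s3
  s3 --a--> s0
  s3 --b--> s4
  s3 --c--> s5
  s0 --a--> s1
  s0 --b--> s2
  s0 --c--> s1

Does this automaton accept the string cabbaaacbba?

No

Trace: s1 -c-> s2 -a-> s5 -b-> s2 -b-> s1 -a-> s4 -a-> s4 -a-> s4 -c-> s0 -b-> s2 -b-> s1 -a-> s4
End state s4 is not accepting.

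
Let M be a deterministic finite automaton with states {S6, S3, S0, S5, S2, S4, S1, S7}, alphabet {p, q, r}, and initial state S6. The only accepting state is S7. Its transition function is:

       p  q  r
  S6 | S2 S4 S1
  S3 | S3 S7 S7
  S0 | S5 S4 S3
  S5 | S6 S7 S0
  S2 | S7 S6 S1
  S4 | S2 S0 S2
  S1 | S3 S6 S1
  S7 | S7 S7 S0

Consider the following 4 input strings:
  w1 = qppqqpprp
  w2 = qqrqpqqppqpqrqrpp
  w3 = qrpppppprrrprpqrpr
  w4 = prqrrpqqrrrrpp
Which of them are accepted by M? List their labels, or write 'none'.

w2

w1: S6 → S4 → S2 → S7 → S7 → S7 → S7 → S7 → S0 → S5  → end S5, rejected
w2: S6 → S4 → S0 → S3 → S7 → S7 → S7 → S7 → S7 → S7 → S7 → S7 → S7 → S0 → S4 → S2 → S7 → S7  → end S7, accepted
w3: S6 → S4 → S2 → S7 → S7 → S7 → S7 → S7 → S7 → S0 → S3 → S7 → S7 → S0 → S5 → S7 → S0 → S5 → S0  → end S0, rejected
w4: S6 → S2 → S1 → S6 → S1 → S1 → S3 → S7 → S7 → S0 → S3 → S7 → S0 → S5 → S6  → end S6, rejected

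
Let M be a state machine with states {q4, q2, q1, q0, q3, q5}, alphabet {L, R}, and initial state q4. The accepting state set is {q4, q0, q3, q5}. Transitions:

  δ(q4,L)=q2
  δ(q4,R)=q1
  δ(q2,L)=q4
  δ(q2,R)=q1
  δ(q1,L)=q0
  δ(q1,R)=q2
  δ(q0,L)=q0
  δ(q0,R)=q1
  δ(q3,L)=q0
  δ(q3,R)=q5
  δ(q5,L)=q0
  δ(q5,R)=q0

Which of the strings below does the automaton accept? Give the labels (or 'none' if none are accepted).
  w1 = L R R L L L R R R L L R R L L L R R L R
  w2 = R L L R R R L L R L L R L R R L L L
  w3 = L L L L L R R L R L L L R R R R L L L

w1: q4 → q2 → q1 → q2 → q4 → q2 → q4 → q1 → q2 → q1 → q0 → q0 → q1 → q2 → q4 → q2 → q4 → q1 → q2 → q4 → q1  → end q1, rejected
w2: q4 → q1 → q0 → q0 → q1 → q2 → q1 → q0 → q0 → q1 → q0 → q0 → q1 → q0 → q1 → q2 → q4 → q2 → q4  → end q4, accepted
w3: q4 → q2 → q4 → q2 → q4 → q2 → q1 → q2 → q4 → q1 → q0 → q0 → q0 → q1 → q2 → q1 → q2 → q4 → q2 → q4  → end q4, accepted

w2, w3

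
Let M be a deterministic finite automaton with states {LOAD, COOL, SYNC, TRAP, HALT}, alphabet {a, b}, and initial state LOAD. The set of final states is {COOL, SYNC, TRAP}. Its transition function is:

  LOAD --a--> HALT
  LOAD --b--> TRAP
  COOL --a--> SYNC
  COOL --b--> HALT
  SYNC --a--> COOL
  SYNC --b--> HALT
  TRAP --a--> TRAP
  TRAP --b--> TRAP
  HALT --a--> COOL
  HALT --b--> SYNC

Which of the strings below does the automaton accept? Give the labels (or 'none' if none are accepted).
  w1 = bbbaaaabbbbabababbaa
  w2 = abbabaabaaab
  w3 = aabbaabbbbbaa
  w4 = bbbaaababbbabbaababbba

w1:
  start at LOAD
  read 'b': LOAD → TRAP
  read 'b': TRAP → TRAP
  read 'b': TRAP → TRAP
  read 'a': TRAP → TRAP
  read 'a': TRAP → TRAP
  read 'a': TRAP → TRAP
  read 'a': TRAP → TRAP
  read 'b': TRAP → TRAP
  read 'b': TRAP → TRAP
  read 'b': TRAP → TRAP
  read 'b': TRAP → TRAP
  read 'a': TRAP → TRAP
  read 'b': TRAP → TRAP
  read 'a': TRAP → TRAP
  read 'b': TRAP → TRAP
  read 'a': TRAP → TRAP
  read 'b': TRAP → TRAP
  read 'b': TRAP → TRAP
  read 'a': TRAP → TRAP
  read 'a': TRAP → TRAP
  end TRAP, accepted
w2:
  start at LOAD
  read 'a': LOAD → HALT
  read 'b': HALT → SYNC
  read 'b': SYNC → HALT
  read 'a': HALT → COOL
  read 'b': COOL → HALT
  read 'a': HALT → COOL
  read 'a': COOL → SYNC
  read 'b': SYNC → HALT
  read 'a': HALT → COOL
  read 'a': COOL → SYNC
  read 'a': SYNC → COOL
  read 'b': COOL → HALT
  end HALT, rejected
w3:
  start at LOAD
  read 'a': LOAD → HALT
  read 'a': HALT → COOL
  read 'b': COOL → HALT
  read 'b': HALT → SYNC
  read 'a': SYNC → COOL
  read 'a': COOL → SYNC
  read 'b': SYNC → HALT
  read 'b': HALT → SYNC
  read 'b': SYNC → HALT
  read 'b': HALT → SYNC
  read 'b': SYNC → HALT
  read 'a': HALT → COOL
  read 'a': COOL → SYNC
  end SYNC, accepted
w4:
  start at LOAD
  read 'b': LOAD → TRAP
  read 'b': TRAP → TRAP
  read 'b': TRAP → TRAP
  read 'a': TRAP → TRAP
  read 'a': TRAP → TRAP
  read 'a': TRAP → TRAP
  read 'b': TRAP → TRAP
  read 'a': TRAP → TRAP
  read 'b': TRAP → TRAP
  read 'b': TRAP → TRAP
  read 'b': TRAP → TRAP
  read 'a': TRAP → TRAP
  read 'b': TRAP → TRAP
  read 'b': TRAP → TRAP
  read 'a': TRAP → TRAP
  read 'a': TRAP → TRAP
  read 'b': TRAP → TRAP
  read 'a': TRAP → TRAP
  read 'b': TRAP → TRAP
  read 'b': TRAP → TRAP
  read 'b': TRAP → TRAP
  read 'a': TRAP → TRAP
  end TRAP, accepted

w1, w3, w4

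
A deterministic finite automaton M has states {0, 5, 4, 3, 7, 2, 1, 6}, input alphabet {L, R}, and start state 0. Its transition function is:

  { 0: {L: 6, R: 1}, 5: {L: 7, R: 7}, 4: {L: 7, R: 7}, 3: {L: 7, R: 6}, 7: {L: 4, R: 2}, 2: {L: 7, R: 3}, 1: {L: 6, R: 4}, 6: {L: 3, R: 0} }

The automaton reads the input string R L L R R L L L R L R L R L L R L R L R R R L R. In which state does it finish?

2

Trace: 0 -R-> 1 -L-> 6 -L-> 3 -R-> 6 -R-> 0 -L-> 6 -L-> 3 -L-> 7 -R-> 2 -L-> 7 -R-> 2 -L-> 7 -R-> 2 -L-> 7 -L-> 4 -R-> 7 -L-> 4 -R-> 7 -L-> 4 -R-> 7 -R-> 2 -R-> 3 -L-> 7 -R-> 2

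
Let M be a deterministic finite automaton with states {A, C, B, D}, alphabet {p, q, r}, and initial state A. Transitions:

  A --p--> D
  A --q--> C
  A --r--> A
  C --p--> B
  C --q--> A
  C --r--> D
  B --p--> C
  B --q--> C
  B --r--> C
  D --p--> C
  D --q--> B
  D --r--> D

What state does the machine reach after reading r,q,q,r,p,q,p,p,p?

C

start at A
read 'r': A → A
read 'q': A → C
read 'q': C → A
read 'r': A → A
read 'p': A → D
read 'q': D → B
read 'p': B → C
read 'p': C → B
read 'p': B → C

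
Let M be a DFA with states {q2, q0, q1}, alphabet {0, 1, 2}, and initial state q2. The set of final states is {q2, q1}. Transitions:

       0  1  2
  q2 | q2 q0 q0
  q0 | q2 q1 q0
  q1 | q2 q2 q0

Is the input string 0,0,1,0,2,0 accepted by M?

Yes

start at q2
read '0': q2 → q2
read '0': q2 → q2
read '1': q2 → q0
read '0': q0 → q2
read '2': q2 → q0
read '0': q0 → q2
End state q2 is accepting.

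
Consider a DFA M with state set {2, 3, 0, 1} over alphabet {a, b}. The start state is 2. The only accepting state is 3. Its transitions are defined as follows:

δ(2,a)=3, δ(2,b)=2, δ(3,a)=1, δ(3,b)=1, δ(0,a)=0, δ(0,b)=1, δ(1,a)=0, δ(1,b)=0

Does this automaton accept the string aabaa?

start at 2
read 'a': 2 → 3
read 'a': 3 → 1
read 'b': 1 → 0
read 'a': 0 → 0
read 'a': 0 → 0
End state 0 is not accepting.

No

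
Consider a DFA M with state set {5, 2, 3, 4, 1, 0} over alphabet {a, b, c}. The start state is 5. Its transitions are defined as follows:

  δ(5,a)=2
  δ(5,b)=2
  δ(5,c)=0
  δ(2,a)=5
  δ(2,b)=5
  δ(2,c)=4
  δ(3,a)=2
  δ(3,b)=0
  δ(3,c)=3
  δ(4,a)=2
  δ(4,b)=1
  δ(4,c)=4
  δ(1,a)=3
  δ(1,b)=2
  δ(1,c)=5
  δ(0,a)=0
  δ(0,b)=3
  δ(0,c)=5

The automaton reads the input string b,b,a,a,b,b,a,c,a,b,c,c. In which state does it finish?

5 → 2 → 5 → 2 → 5 → 2 → 5 → 2 → 4 → 2 → 5 → 0 → 5

5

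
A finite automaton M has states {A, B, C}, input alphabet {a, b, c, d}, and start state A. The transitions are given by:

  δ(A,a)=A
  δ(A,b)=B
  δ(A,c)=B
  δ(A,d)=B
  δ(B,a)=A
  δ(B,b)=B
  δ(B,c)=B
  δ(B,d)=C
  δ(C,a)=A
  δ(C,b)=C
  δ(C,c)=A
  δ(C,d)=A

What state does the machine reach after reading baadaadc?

Trace: A -b-> B -a-> A -a-> A -d-> B -a-> A -a-> A -d-> B -c-> B

B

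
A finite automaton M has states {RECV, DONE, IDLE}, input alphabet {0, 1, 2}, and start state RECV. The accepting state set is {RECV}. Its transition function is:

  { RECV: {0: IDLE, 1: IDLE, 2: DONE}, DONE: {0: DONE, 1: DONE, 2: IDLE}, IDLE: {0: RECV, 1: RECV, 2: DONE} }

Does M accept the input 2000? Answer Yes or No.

No

start at RECV
read '2': RECV → DONE
read '0': DONE → DONE
read '0': DONE → DONE
read '0': DONE → DONE
End state DONE is not accepting.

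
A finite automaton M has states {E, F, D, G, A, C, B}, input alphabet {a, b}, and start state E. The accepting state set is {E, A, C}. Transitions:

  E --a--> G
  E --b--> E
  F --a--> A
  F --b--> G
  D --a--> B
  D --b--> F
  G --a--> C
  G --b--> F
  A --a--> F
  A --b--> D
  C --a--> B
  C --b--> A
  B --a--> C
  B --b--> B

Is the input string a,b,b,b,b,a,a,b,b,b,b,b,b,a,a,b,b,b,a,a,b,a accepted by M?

start at E
read 'a': E → G
read 'b': G → F
read 'b': F → G
read 'b': G → F
read 'b': F → G
read 'a': G → C
read 'a': C → B
read 'b': B → B
read 'b': B → B
read 'b': B → B
read 'b': B → B
read 'b': B → B
read 'b': B → B
read 'a': B → C
read 'a': C → B
read 'b': B → B
read 'b': B → B
read 'b': B → B
read 'a': B → C
read 'a': C → B
read 'b': B → B
read 'a': B → C
End state C is accepting.

Yes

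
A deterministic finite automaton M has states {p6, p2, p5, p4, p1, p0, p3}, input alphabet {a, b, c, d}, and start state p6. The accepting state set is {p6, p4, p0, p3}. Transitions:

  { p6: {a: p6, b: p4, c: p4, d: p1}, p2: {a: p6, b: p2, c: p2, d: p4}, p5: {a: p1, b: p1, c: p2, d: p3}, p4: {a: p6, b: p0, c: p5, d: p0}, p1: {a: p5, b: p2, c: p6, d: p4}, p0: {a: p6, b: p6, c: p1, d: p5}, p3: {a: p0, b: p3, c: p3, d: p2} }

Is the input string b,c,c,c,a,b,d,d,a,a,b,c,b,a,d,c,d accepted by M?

No

Trace: p6 -b-> p4 -c-> p5 -c-> p2 -c-> p2 -a-> p6 -b-> p4 -d-> p0 -d-> p5 -a-> p1 -a-> p5 -b-> p1 -c-> p6 -b-> p4 -a-> p6 -d-> p1 -c-> p6 -d-> p1
End state p1 is not accepting.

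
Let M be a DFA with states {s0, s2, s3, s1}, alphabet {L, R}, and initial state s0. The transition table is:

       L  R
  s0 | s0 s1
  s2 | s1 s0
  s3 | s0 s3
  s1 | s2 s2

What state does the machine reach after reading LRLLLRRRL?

Trace: s0 -L-> s0 -R-> s1 -L-> s2 -L-> s1 -L-> s2 -R-> s0 -R-> s1 -R-> s2 -L-> s1

s1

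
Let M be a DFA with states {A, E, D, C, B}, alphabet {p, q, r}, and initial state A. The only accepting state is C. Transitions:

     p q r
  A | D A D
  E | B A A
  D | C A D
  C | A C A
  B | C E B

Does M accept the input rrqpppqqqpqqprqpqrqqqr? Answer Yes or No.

No

start at A
read 'r': A → D
read 'r': D → D
read 'q': D → A
read 'p': A → D
read 'p': D → C
read 'p': C → A
read 'q': A → A
read 'q': A → A
read 'q': A → A
read 'p': A → D
read 'q': D → A
read 'q': A → A
read 'p': A → D
read 'r': D → D
read 'q': D → A
read 'p': A → D
read 'q': D → A
read 'r': A → D
read 'q': D → A
read 'q': A → A
read 'q': A → A
read 'r': A → D
End state D is not accepting.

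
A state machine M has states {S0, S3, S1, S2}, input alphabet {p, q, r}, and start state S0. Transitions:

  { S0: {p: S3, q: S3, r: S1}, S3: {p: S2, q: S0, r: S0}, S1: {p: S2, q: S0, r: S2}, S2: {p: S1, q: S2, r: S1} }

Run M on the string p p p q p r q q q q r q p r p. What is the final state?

start at S0
read 'p': S0 → S3
read 'p': S3 → S2
read 'p': S2 → S1
read 'q': S1 → S0
read 'p': S0 → S3
read 'r': S3 → S0
read 'q': S0 → S3
read 'q': S3 → S0
read 'q': S0 → S3
read 'q': S3 → S0
read 'r': S0 → S1
read 'q': S1 → S0
read 'p': S0 → S3
read 'r': S3 → S0
read 'p': S0 → S3

S3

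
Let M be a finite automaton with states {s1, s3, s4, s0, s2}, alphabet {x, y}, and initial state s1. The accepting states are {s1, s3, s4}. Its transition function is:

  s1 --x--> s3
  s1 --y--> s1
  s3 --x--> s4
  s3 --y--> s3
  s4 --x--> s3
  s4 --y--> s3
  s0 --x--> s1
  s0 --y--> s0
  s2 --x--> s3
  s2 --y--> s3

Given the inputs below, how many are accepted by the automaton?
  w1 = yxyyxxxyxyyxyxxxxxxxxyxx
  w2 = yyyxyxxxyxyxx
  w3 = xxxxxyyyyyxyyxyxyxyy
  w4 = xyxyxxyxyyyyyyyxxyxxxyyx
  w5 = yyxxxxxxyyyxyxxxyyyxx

5

w1: Trace: s1 -y-> s1 -x-> s3 -y-> s3 -y-> s3 -x-> s4 -x-> s3 -x-> s4 -y-> s3 -x-> s4 -y-> s3 -y-> s3 -x-> s4 -y-> s3 -x-> s4 -x-> s3 -x-> s4 -x-> s3 -x-> s4 -x-> s3 -x-> s4 -x-> s3 -y-> s3 -x-> s4 -x-> s3  → end s3, accepted
w2: Trace: s1 -y-> s1 -y-> s1 -y-> s1 -x-> s3 -y-> s3 -x-> s4 -x-> s3 -x-> s4 -y-> s3 -x-> s4 -y-> s3 -x-> s4 -x-> s3  → end s3, accepted
w3: Trace: s1 -x-> s3 -x-> s4 -x-> s3 -x-> s4 -x-> s3 -y-> s3 -y-> s3 -y-> s3 -y-> s3 -y-> s3 -x-> s4 -y-> s3 -y-> s3 -x-> s4 -y-> s3 -x-> s4 -y-> s3 -x-> s4 -y-> s3 -y-> s3  → end s3, accepted
w4: Trace: s1 -x-> s3 -y-> s3 -x-> s4 -y-> s3 -x-> s4 -x-> s3 -y-> s3 -x-> s4 -y-> s3 -y-> s3 -y-> s3 -y-> s3 -y-> s3 -y-> s3 -y-> s3 -x-> s4 -x-> s3 -y-> s3 -x-> s4 -x-> s3 -x-> s4 -y-> s3 -y-> s3 -x-> s4  → end s4, accepted
w5: Trace: s1 -y-> s1 -y-> s1 -x-> s3 -x-> s4 -x-> s3 -x-> s4 -x-> s3 -x-> s4 -y-> s3 -y-> s3 -y-> s3 -x-> s4 -y-> s3 -x-> s4 -x-> s3 -x-> s4 -y-> s3 -y-> s3 -y-> s3 -x-> s4 -x-> s3  → end s3, accepted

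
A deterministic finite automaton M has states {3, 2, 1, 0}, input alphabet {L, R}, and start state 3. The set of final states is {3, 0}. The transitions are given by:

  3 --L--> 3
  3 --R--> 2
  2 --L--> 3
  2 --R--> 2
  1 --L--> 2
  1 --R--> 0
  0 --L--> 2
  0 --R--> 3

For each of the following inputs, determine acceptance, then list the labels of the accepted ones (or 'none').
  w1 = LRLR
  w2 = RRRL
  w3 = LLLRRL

w1: Trace: 3 -L-> 3 -R-> 2 -L-> 3 -R-> 2  → end 2, rejected
w2: Trace: 3 -R-> 2 -R-> 2 -R-> 2 -L-> 3  → end 3, accepted
w3: Trace: 3 -L-> 3 -L-> 3 -L-> 3 -R-> 2 -R-> 2 -L-> 3  → end 3, accepted

w2, w3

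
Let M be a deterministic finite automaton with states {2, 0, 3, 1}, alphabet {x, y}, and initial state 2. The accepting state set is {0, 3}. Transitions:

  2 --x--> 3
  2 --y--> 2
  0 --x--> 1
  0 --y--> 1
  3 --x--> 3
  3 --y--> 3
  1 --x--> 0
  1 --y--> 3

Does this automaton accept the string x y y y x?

2 → 3 → 3 → 3 → 3 → 3
End state 3 is accepting.

Yes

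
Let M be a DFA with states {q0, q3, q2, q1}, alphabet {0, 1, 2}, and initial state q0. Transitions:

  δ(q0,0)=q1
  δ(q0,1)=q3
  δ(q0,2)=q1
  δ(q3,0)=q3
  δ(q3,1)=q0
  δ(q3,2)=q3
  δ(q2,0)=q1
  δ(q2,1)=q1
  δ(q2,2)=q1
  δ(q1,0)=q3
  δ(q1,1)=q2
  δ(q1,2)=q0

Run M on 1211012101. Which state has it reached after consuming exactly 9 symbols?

q1

Trace: q0 -1-> q3 -2-> q3 -1-> q0 -1-> q3 -0-> q3 -1-> q0 -2-> q1 -1-> q2 -0-> q1
After 9 symbols: q1.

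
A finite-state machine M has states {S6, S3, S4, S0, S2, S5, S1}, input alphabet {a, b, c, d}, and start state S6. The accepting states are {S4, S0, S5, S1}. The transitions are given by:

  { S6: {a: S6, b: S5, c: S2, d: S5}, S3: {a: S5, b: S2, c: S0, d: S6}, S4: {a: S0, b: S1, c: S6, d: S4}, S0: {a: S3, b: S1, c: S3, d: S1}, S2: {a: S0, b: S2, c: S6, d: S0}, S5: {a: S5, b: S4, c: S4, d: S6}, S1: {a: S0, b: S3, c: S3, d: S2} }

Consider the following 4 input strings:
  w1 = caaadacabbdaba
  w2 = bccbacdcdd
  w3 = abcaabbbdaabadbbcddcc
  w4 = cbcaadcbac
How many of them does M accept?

1

w1: Trace: S6 -c-> S2 -a-> S0 -a-> S3 -a-> S5 -d-> S6 -a-> S6 -c-> S2 -a-> S0 -b-> S1 -b-> S3 -d-> S6 -a-> S6 -b-> S5 -a-> S5  → end S5, accepted
w2: Trace: S6 -b-> S5 -c-> S4 -c-> S6 -b-> S5 -a-> S5 -c-> S4 -d-> S4 -c-> S6 -d-> S5 -d-> S6  → end S6, rejected
w3: Trace: S6 -a-> S6 -b-> S5 -c-> S4 -a-> S0 -a-> S3 -b-> S2 -b-> S2 -b-> S2 -d-> S0 -a-> S3 -a-> S5 -b-> S4 -a-> S0 -d-> S1 -b-> S3 -b-> S2 -c-> S6 -d-> S5 -d-> S6 -c-> S2 -c-> S6  → end S6, rejected
w4: Trace: S6 -c-> S2 -b-> S2 -c-> S6 -a-> S6 -a-> S6 -d-> S5 -c-> S4 -b-> S1 -a-> S0 -c-> S3  → end S3, rejected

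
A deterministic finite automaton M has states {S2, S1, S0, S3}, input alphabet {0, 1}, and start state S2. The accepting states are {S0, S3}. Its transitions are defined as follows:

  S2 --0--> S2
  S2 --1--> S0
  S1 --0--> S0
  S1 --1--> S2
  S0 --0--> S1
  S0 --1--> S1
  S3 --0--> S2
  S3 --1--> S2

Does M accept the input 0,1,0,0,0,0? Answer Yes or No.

Yes

start at S2
read '0': S2 → S2
read '1': S2 → S0
read '0': S0 → S1
read '0': S1 → S0
read '0': S0 → S1
read '0': S1 → S0
End state S0 is accepting.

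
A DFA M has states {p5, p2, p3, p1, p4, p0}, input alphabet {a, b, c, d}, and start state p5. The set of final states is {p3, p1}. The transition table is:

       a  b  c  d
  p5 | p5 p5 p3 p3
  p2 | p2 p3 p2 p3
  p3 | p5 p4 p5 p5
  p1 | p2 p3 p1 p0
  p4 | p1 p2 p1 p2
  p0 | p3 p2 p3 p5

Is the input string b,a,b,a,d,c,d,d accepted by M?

start at p5
read 'b': p5 → p5
read 'a': p5 → p5
read 'b': p5 → p5
read 'a': p5 → p5
read 'd': p5 → p3
read 'c': p3 → p5
read 'd': p5 → p3
read 'd': p3 → p5
End state p5 is not accepting.

No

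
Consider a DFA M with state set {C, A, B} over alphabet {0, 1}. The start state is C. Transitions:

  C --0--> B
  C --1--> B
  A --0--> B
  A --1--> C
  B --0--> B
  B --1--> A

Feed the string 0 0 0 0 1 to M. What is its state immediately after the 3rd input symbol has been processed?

Trace: C -0-> B -0-> B -0-> B
After 3 symbols: B.

B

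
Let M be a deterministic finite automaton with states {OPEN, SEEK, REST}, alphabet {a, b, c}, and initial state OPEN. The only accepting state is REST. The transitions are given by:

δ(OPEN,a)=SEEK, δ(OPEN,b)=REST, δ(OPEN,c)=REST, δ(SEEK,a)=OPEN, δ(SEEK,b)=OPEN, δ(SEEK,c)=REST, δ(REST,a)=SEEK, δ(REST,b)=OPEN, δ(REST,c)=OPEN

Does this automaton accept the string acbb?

Trace: OPEN -a-> SEEK -c-> REST -b-> OPEN -b-> REST
End state REST is accepting.

Yes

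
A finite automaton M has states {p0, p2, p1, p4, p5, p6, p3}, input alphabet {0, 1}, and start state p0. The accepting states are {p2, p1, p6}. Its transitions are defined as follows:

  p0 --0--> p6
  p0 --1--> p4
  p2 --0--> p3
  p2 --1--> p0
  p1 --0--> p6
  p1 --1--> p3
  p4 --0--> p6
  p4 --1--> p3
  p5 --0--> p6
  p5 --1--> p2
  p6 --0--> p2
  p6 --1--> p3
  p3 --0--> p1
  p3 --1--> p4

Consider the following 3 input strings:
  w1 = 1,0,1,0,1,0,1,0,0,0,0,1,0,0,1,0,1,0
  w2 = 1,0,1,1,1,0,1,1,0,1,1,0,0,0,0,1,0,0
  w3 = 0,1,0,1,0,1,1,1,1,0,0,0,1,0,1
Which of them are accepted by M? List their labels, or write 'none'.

w1: Trace: p0 -1-> p4 -0-> p6 -1-> p3 -0-> p1 -1-> p3 -0-> p1 -1-> p3 -0-> p1 -0-> p6 -0-> p2 -0-> p3 -1-> p4 -0-> p6 -0-> p2 -1-> p0 -0-> p6 -1-> p3 -0-> p1  → end p1, accepted
w2: Trace: p0 -1-> p4 -0-> p6 -1-> p3 -1-> p4 -1-> p3 -0-> p1 -1-> p3 -1-> p4 -0-> p6 -1-> p3 -1-> p4 -0-> p6 -0-> p2 -0-> p3 -0-> p1 -1-> p3 -0-> p1 -0-> p6  → end p6, accepted
w3: Trace: p0 -0-> p6 -1-> p3 -0-> p1 -1-> p3 -0-> p1 -1-> p3 -1-> p4 -1-> p3 -1-> p4 -0-> p6 -0-> p2 -0-> p3 -1-> p4 -0-> p6 -1-> p3  → end p3, rejected

w1, w2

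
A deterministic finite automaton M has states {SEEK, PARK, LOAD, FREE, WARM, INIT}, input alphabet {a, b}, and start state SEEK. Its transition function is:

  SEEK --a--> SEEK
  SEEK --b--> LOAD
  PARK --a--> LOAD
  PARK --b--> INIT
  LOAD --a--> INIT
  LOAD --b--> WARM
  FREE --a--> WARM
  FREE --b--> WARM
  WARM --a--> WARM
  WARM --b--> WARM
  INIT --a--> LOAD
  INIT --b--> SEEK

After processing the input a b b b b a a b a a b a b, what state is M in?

Trace: SEEK -a-> SEEK -b-> LOAD -b-> WARM -b-> WARM -b-> WARM -a-> WARM -a-> WARM -b-> WARM -a-> WARM -a-> WARM -b-> WARM -a-> WARM -b-> WARM

WARM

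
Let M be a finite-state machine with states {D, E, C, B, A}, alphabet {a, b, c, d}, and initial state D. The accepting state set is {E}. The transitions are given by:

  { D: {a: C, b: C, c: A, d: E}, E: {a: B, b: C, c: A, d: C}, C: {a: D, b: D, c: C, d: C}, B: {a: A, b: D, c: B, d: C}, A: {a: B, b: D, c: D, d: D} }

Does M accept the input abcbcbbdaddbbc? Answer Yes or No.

No

Trace: D -a-> C -b-> D -c-> A -b-> D -c-> A -b-> D -b-> C -d-> C -a-> D -d-> E -d-> C -b-> D -b-> C -c-> C
End state C is not accepting.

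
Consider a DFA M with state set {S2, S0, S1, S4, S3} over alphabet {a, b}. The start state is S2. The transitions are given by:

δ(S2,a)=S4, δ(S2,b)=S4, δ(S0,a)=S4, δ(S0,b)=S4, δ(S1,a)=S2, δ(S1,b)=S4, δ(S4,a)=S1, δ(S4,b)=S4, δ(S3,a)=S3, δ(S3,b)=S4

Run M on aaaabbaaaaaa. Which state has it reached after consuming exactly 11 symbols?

S2

S2 → S4 → S1 → S2 → S4 → S4 → S4 → S1 → S2 → S4 → S1 → S2
After 11 symbols: S2.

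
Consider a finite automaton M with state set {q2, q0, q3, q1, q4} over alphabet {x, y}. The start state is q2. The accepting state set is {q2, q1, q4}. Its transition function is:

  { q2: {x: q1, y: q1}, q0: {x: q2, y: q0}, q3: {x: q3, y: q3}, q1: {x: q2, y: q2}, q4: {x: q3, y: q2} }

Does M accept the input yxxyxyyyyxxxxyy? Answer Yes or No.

start at q2
read 'y': q2 → q1
read 'x': q1 → q2
read 'x': q2 → q1
read 'y': q1 → q2
read 'x': q2 → q1
read 'y': q1 → q2
read 'y': q2 → q1
read 'y': q1 → q2
read 'y': q2 → q1
read 'x': q1 → q2
read 'x': q2 → q1
read 'x': q1 → q2
read 'x': q2 → q1
read 'y': q1 → q2
read 'y': q2 → q1
End state q1 is accepting.

Yes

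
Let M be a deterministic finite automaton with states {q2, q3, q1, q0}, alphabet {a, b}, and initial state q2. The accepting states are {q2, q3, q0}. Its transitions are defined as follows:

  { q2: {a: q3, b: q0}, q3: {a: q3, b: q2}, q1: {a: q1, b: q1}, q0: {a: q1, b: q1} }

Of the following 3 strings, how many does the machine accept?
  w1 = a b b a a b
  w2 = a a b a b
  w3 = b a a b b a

w1:
  start at q2
  read 'a': q2 → q3
  read 'b': q3 → q2
  read 'b': q2 → q0
  read 'a': q0 → q1
  read 'a': q1 → q1
  read 'b': q1 → q1
  end q1, rejected
w2:
  start at q2
  read 'a': q2 → q3
  read 'a': q3 → q3
  read 'b': q3 → q2
  read 'a': q2 → q3
  read 'b': q3 → q2
  end q2, accepted
w3:
  start at q2
  read 'b': q2 → q0
  read 'a': q0 → q1
  read 'a': q1 → q1
  read 'b': q1 → q1
  read 'b': q1 → q1
  read 'a': q1 → q1
  end q1, rejected

1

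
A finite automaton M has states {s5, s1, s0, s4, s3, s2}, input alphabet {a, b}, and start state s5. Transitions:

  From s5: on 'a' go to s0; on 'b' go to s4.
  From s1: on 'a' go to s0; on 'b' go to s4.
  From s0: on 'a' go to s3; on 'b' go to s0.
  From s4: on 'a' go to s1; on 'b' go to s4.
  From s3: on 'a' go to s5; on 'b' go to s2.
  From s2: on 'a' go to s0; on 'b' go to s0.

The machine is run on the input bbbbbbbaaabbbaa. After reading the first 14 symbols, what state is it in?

s3

start at s5
read 'b': s5 → s4
read 'b': s4 → s4
read 'b': s4 → s4
read 'b': s4 → s4
read 'b': s4 → s4
read 'b': s4 → s4
read 'b': s4 → s4
read 'a': s4 → s1
read 'a': s1 → s0
read 'a': s0 → s3
read 'b': s3 → s2
read 'b': s2 → s0
read 'b': s0 → s0
read 'a': s0 → s3
After 14 symbols: s3.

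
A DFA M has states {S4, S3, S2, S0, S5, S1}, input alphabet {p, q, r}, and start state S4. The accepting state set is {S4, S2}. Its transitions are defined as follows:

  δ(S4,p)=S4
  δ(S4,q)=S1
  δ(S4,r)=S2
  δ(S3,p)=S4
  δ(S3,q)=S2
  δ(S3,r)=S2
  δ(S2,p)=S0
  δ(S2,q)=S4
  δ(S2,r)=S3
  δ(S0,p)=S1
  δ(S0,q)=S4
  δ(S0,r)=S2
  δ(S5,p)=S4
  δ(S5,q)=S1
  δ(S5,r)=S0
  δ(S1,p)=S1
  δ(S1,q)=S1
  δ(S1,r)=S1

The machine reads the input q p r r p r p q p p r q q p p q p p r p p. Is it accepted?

No

Trace: S4 -q-> S1 -p-> S1 -r-> S1 -r-> S1 -p-> S1 -r-> S1 -p-> S1 -q-> S1 -p-> S1 -p-> S1 -r-> S1 -q-> S1 -q-> S1 -p-> S1 -p-> S1 -q-> S1 -p-> S1 -p-> S1 -r-> S1 -p-> S1 -p-> S1
End state S1 is not accepting.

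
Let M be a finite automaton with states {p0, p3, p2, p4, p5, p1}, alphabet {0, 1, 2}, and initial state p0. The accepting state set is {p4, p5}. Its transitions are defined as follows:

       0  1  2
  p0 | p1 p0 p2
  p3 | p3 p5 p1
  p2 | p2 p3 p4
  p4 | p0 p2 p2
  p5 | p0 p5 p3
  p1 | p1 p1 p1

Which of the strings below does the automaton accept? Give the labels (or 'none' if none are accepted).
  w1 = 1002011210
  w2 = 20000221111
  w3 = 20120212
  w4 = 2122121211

w2

w1: Trace: p0 -1-> p0 -0-> p1 -0-> p1 -2-> p1 -0-> p1 -1-> p1 -1-> p1 -2-> p1 -1-> p1 -0-> p1  → end p1, rejected
w2: Trace: p0 -2-> p2 -0-> p2 -0-> p2 -0-> p2 -0-> p2 -2-> p4 -2-> p2 -1-> p3 -1-> p5 -1-> p5 -1-> p5  → end p5, accepted
w3: Trace: p0 -2-> p2 -0-> p2 -1-> p3 -2-> p1 -0-> p1 -2-> p1 -1-> p1 -2-> p1  → end p1, rejected
w4: Trace: p0 -2-> p2 -1-> p3 -2-> p1 -2-> p1 -1-> p1 -2-> p1 -1-> p1 -2-> p1 -1-> p1 -1-> p1  → end p1, rejected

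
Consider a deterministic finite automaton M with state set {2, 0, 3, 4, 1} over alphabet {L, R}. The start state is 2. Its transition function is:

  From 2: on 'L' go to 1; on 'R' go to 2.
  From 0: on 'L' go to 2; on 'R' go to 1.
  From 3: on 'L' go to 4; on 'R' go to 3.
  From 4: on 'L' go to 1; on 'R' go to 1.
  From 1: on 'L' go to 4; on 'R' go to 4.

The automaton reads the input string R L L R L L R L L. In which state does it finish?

4

start at 2
read 'R': 2 → 2
read 'L': 2 → 1
read 'L': 1 → 4
read 'R': 4 → 1
read 'L': 1 → 4
read 'L': 4 → 1
read 'R': 1 → 4
read 'L': 4 → 1
read 'L': 1 → 4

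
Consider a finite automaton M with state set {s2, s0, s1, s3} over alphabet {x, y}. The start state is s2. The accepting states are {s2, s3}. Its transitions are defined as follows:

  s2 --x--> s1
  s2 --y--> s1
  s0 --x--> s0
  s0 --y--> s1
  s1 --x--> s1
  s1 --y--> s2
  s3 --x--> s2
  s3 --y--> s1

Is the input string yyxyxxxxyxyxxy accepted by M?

Yes

Trace: s2 -y-> s1 -y-> s2 -x-> s1 -y-> s2 -x-> s1 -x-> s1 -x-> s1 -x-> s1 -y-> s2 -x-> s1 -y-> s2 -x-> s1 -x-> s1 -y-> s2
End state s2 is accepting.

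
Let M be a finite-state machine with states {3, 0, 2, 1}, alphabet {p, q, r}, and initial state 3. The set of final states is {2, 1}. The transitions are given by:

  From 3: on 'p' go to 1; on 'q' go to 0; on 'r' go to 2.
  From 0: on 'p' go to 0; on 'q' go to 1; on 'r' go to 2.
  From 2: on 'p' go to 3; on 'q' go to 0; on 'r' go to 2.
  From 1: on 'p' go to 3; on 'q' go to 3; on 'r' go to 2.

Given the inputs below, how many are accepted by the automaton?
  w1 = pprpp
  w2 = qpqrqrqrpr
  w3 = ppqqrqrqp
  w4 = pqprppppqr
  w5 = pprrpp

4

w1: Trace: 3 -p-> 1 -p-> 3 -r-> 2 -p-> 3 -p-> 1  → end 1, accepted
w2: Trace: 3 -q-> 0 -p-> 0 -q-> 1 -r-> 2 -q-> 0 -r-> 2 -q-> 0 -r-> 2 -p-> 3 -r-> 2  → end 2, accepted
w3: Trace: 3 -p-> 1 -p-> 3 -q-> 0 -q-> 1 -r-> 2 -q-> 0 -r-> 2 -q-> 0 -p-> 0  → end 0, rejected
w4: Trace: 3 -p-> 1 -q-> 3 -p-> 1 -r-> 2 -p-> 3 -p-> 1 -p-> 3 -p-> 1 -q-> 3 -r-> 2  → end 2, accepted
w5: Trace: 3 -p-> 1 -p-> 3 -r-> 2 -r-> 2 -p-> 3 -p-> 1  → end 1, accepted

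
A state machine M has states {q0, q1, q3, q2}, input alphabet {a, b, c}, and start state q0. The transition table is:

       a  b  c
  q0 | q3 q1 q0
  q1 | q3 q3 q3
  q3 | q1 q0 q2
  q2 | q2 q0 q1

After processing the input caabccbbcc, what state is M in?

Trace: q0 -c-> q0 -a-> q3 -a-> q1 -b-> q3 -c-> q2 -c-> q1 -b-> q3 -b-> q0 -c-> q0 -c-> q0

q0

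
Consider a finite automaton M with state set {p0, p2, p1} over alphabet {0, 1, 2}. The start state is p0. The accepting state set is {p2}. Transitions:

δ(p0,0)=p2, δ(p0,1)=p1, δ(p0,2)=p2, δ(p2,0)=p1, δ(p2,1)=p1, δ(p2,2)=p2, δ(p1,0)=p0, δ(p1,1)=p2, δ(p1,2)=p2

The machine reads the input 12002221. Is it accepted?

No

start at p0
read '1': p0 → p1
read '2': p1 → p2
read '0': p2 → p1
read '0': p1 → p0
read '2': p0 → p2
read '2': p2 → p2
read '2': p2 → p2
read '1': p2 → p1
End state p1 is not accepting.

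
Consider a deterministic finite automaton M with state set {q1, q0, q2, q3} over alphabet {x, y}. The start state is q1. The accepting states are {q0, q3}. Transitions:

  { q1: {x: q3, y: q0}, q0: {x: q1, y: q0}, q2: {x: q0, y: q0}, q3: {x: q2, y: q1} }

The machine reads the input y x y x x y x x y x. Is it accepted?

No

Trace: q1 -y-> q0 -x-> q1 -y-> q0 -x-> q1 -x-> q3 -y-> q1 -x-> q3 -x-> q2 -y-> q0 -x-> q1
End state q1 is not accepting.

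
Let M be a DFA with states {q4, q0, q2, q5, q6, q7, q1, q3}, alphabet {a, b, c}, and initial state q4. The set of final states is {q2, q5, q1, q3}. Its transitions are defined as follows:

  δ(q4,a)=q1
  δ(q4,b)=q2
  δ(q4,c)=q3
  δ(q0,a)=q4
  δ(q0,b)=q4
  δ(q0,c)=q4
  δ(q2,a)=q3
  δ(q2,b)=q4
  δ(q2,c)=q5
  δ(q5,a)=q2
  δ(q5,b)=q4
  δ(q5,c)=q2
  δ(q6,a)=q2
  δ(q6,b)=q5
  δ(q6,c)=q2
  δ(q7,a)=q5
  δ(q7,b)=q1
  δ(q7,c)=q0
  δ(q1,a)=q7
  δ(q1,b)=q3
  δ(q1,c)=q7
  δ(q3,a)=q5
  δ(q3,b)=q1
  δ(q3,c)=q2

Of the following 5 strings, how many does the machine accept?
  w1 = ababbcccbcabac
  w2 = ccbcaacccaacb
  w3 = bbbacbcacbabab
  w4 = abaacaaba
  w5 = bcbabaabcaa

1

w1:
  start at q4
  read 'a': q4 → q1
  read 'b': q1 → q3
  read 'a': q3 → q5
  read 'b': q5 → q4
  read 'b': q4 → q2
  read 'c': q2 → q5
  read 'c': q5 → q2
  read 'c': q2 → q5
  read 'b': q5 → q4
  read 'c': q4 → q3
  read 'a': q3 → q5
  read 'b': q5 → q4
  read 'a': q4 → q1
  read 'c': q1 → q7
  end q7, rejected
w2:
  start at q4
  read 'c': q4 → q3
  read 'c': q3 → q2
  read 'b': q2 → q4
  read 'c': q4 → q3
  read 'a': q3 → q5
  read 'a': q5 → q2
  read 'c': q2 → q5
  read 'c': q5 → q2
  read 'c': q2 → q5
  read 'a': q5 → q2
  read 'a': q2 → q3
  read 'c': q3 → q2
  read 'b': q2 → q4
  end q4, rejected
w3:
  start at q4
  read 'b': q4 → q2
  read 'b': q2 → q4
  read 'b': q4 → q2
  read 'a': q2 → q3
  read 'c': q3 → q2
  read 'b': q2 → q4
  read 'c': q4 → q3
  read 'a': q3 → q5
  read 'c': q5 → q2
  read 'b': q2 → q4
  read 'a': q4 → q1
  read 'b': q1 → q3
  read 'a': q3 → q5
  read 'b': q5 → q4
  end q4, rejected
w4:
  start at q4
  read 'a': q4 → q1
  read 'b': q1 → q3
  read 'a': q3 → q5
  read 'a': q5 → q2
  read 'c': q2 → q5
  read 'a': q5 → q2
  read 'a': q2 → q3
  read 'b': q3 → q1
  read 'a': q1 → q7
  end q7, rejected
w5:
  start at q4
  read 'b': q4 → q2
  read 'c': q2 → q5
  read 'b': q5 → q4
  read 'a': q4 → q1
  read 'b': q1 → q3
  read 'a': q3 → q5
  read 'a': q5 → q2
  read 'b': q2 → q4
  read 'c': q4 → q3
  read 'a': q3 → q5
  read 'a': q5 → q2
  end q2, accepted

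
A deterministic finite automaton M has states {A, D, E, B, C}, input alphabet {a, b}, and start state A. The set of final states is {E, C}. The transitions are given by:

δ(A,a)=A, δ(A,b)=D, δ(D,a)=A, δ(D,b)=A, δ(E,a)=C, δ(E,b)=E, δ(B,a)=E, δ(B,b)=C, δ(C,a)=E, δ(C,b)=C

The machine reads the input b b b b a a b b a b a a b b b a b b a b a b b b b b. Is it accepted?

No

start at A
read 'b': A → D
read 'b': D → A
read 'b': A → D
read 'b': D → A
read 'a': A → A
read 'a': A → A
read 'b': A → D
read 'b': D → A
read 'a': A → A
read 'b': A → D
read 'a': D → A
read 'a': A → A
read 'b': A → D
read 'b': D → A
read 'b': A → D
read 'a': D → A
read 'b': A → D
read 'b': D → A
read 'a': A → A
read 'b': A → D
read 'a': D → A
read 'b': A → D
read 'b': D → A
read 'b': A → D
read 'b': D → A
read 'b': A → D
End state D is not accepting.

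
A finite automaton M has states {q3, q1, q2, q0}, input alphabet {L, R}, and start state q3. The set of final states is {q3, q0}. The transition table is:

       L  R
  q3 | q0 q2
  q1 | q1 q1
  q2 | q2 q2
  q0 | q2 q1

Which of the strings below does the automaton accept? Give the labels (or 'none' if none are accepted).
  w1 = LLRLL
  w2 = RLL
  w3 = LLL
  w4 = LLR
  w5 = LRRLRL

w1: Trace: q3 -L-> q0 -L-> q2 -R-> q2 -L-> q2 -L-> q2  → end q2, rejected
w2: Trace: q3 -R-> q2 -L-> q2 -L-> q2  → end q2, rejected
w3: Trace: q3 -L-> q0 -L-> q2 -L-> q2  → end q2, rejected
w4: Trace: q3 -L-> q0 -L-> q2 -R-> q2  → end q2, rejected
w5: Trace: q3 -L-> q0 -R-> q1 -R-> q1 -L-> q1 -R-> q1 -L-> q1  → end q1, rejected

none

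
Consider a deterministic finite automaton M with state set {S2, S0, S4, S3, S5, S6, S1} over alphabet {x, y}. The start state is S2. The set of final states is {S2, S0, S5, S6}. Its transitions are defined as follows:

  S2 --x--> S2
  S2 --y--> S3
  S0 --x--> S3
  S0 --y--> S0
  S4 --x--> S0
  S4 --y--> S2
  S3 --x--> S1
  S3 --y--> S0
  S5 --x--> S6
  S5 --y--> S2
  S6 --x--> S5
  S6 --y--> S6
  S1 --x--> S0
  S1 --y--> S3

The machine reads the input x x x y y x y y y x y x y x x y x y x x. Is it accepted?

S2 → S2 → S2 → S2 → S3 → S0 → S3 → S0 → S0 → S0 → S3 → S0 → S3 → S0 → S3 → S1 → S3 → S1 → S3 → S1 → S0
End state S0 is accepting.

Yes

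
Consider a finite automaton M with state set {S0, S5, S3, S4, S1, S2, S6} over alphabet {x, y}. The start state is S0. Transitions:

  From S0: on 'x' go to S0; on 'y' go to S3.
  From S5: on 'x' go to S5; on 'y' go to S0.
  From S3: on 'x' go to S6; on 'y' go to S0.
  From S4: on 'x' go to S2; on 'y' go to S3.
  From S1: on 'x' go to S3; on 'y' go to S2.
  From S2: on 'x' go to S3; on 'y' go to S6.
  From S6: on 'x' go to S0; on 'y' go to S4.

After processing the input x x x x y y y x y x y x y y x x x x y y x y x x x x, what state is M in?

S0 → S0 → S0 → S0 → S0 → S3 → S0 → S3 → S6 → S4 → S2 → S6 → S0 → S3 → S0 → S0 → S0 → S0 → S0 → S3 → S0 → S0 → S3 → S6 → S0 → S0 → S0

S0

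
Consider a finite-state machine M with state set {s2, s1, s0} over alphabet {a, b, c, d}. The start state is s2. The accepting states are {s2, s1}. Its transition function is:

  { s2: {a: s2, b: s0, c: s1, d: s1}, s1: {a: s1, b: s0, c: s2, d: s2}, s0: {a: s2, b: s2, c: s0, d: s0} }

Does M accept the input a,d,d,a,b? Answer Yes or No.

No

Trace: s2 -a-> s2 -d-> s1 -d-> s2 -a-> s2 -b-> s0
End state s0 is not accepting.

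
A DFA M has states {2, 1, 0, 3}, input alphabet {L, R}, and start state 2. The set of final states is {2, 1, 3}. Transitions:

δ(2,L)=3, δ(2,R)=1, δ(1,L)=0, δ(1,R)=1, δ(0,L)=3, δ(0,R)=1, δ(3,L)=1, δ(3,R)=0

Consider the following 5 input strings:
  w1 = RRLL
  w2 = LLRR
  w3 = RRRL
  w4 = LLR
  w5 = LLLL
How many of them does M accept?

w1: 2 → 1 → 1 → 0 → 3  → end 3, accepted
w2: 2 → 3 → 1 → 1 → 1  → end 1, accepted
w3: 2 → 1 → 1 → 1 → 0  → end 0, rejected
w4: 2 → 3 → 1 → 1  → end 1, accepted
w5: 2 → 3 → 1 → 0 → 3  → end 3, accepted

4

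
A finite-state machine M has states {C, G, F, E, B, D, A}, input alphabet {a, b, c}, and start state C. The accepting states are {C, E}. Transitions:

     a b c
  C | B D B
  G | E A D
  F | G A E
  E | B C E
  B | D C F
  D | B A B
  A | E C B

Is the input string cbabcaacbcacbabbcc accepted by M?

start at C
read 'c': C → B
read 'b': B → C
read 'a': C → B
read 'b': B → C
read 'c': C → B
read 'a': B → D
read 'a': D → B
read 'c': B → F
read 'b': F → A
read 'c': A → B
read 'a': B → D
read 'c': D → B
read 'b': B → C
read 'a': C → B
read 'b': B → C
read 'b': C → D
read 'c': D → B
read 'c': B → F
End state F is not accepting.

No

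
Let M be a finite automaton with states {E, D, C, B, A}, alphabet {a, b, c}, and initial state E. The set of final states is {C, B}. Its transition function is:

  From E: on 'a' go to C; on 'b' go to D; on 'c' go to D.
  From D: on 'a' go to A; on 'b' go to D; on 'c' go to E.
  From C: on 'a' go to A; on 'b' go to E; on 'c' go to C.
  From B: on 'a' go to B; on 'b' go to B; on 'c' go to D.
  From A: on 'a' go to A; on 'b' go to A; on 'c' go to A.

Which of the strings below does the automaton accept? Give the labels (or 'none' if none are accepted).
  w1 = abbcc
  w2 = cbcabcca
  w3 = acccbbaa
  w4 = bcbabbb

w1: E → C → E → D → E → D  → end D, rejected
w2: E → D → D → E → C → E → D → E → C  → end C, accepted
w3: E → C → C → C → C → E → D → A → A  → end A, rejected
w4: E → D → E → D → A → A → A → A  → end A, rejected

w2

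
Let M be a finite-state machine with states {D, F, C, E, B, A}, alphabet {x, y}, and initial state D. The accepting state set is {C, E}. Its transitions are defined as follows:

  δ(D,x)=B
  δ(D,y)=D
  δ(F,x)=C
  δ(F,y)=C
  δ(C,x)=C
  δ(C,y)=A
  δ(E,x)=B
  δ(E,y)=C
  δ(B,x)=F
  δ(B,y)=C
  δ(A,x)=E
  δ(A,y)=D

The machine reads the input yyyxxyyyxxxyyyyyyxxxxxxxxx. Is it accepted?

Yes

D → D → D → D → B → F → C → A → D → B → F → C → A → D → D → D → D → D → B → F → C → C → C → C → C → C → C
End state C is accepting.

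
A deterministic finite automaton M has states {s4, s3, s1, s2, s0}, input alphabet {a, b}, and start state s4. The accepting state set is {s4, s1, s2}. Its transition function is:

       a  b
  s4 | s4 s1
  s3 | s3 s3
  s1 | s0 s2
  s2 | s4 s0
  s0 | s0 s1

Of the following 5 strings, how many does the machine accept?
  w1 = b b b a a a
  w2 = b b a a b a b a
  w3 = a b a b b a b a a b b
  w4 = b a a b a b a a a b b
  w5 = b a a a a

w1: Trace: s4 -b-> s1 -b-> s2 -b-> s0 -a-> s0 -a-> s0 -a-> s0  → end s0, rejected
w2: Trace: s4 -b-> s1 -b-> s2 -a-> s4 -a-> s4 -b-> s1 -a-> s0 -b-> s1 -a-> s0  → end s0, rejected
w3: Trace: s4 -a-> s4 -b-> s1 -a-> s0 -b-> s1 -b-> s2 -a-> s4 -b-> s1 -a-> s0 -a-> s0 -b-> s1 -b-> s2  → end s2, accepted
w4: Trace: s4 -b-> s1 -a-> s0 -a-> s0 -b-> s1 -a-> s0 -b-> s1 -a-> s0 -a-> s0 -a-> s0 -b-> s1 -b-> s2  → end s2, accepted
w5: Trace: s4 -b-> s1 -a-> s0 -a-> s0 -a-> s0 -a-> s0  → end s0, rejected

2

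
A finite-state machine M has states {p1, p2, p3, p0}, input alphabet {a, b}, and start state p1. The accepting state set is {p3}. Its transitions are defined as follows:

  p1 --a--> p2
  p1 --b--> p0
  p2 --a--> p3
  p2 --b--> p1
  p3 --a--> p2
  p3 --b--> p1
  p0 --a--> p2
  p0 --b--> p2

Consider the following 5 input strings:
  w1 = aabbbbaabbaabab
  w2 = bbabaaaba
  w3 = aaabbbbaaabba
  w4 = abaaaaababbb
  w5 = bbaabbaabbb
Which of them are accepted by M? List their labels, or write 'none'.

none

w1: Trace: p1 -a-> p2 -a-> p3 -b-> p1 -b-> p0 -b-> p2 -b-> p1 -a-> p2 -a-> p3 -b-> p1 -b-> p0 -a-> p2 -a-> p3 -b-> p1 -a-> p2 -b-> p1  → end p1, rejected
w2: Trace: p1 -b-> p0 -b-> p2 -a-> p3 -b-> p1 -a-> p2 -a-> p3 -a-> p2 -b-> p1 -a-> p2  → end p2, rejected
w3: Trace: p1 -a-> p2 -a-> p3 -a-> p2 -b-> p1 -b-> p0 -b-> p2 -b-> p1 -a-> p2 -a-> p3 -a-> p2 -b-> p1 -b-> p0 -a-> p2  → end p2, rejected
w4: Trace: p1 -a-> p2 -b-> p1 -a-> p2 -a-> p3 -a-> p2 -a-> p3 -a-> p2 -b-> p1 -a-> p2 -b-> p1 -b-> p0 -b-> p2  → end p2, rejected
w5: Trace: p1 -b-> p0 -b-> p2 -a-> p3 -a-> p2 -b-> p1 -b-> p0 -a-> p2 -a-> p3 -b-> p1 -b-> p0 -b-> p2  → end p2, rejected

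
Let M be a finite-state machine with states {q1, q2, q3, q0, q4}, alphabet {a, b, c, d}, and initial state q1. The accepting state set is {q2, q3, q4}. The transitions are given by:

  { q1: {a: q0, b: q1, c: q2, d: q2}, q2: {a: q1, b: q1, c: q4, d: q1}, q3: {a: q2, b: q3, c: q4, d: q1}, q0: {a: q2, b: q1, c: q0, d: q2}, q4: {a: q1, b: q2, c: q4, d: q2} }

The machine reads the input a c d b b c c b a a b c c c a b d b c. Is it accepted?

Yes

q1 → q0 → q0 → q2 → q1 → q1 → q2 → q4 → q2 → q1 → q0 → q1 → q2 → q4 → q4 → q1 → q1 → q2 → q1 → q2
End state q2 is accepting.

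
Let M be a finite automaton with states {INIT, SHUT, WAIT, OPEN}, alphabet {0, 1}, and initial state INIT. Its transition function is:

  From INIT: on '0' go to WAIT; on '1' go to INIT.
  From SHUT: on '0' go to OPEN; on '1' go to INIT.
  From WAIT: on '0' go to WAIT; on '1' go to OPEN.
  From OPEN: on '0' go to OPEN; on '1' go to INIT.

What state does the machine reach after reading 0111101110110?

WAIT

start at INIT
read '0': INIT → WAIT
read '1': WAIT → OPEN
read '1': OPEN → INIT
read '1': INIT → INIT
read '1': INIT → INIT
read '0': INIT → WAIT
read '1': WAIT → OPEN
read '1': OPEN → INIT
read '1': INIT → INIT
read '0': INIT → WAIT
read '1': WAIT → OPEN
read '1': OPEN → INIT
read '0': INIT → WAIT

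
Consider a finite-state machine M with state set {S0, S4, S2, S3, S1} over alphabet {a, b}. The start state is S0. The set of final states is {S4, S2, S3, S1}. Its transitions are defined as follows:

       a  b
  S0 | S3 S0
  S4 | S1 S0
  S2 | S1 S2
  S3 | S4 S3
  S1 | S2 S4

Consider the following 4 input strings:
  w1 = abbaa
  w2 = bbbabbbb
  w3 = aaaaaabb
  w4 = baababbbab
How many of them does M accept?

3

w1: S0 → S3 → S3 → S3 → S4 → S1  → end S1, accepted
w2: S0 → S0 → S0 → S0 → S3 → S3 → S3 → S3 → S3  → end S3, accepted
w3: S0 → S3 → S4 → S1 → S2 → S1 → S2 → S2 → S2  → end S2, accepted
w4: S0 → S0 → S3 → S4 → S0 → S3 → S3 → S3 → S3 → S4 → S0  → end S0, rejected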